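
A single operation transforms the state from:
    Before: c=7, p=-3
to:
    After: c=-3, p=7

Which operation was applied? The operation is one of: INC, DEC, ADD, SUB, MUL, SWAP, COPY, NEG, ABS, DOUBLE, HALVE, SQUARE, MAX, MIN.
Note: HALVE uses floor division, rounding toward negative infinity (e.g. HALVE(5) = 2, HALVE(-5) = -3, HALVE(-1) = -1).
SWAP(p, c)

Analyzing the change:
Before: c=7, p=-3
After: c=-3, p=7
Variable p changed from -3 to 7
Variable c changed from 7 to -3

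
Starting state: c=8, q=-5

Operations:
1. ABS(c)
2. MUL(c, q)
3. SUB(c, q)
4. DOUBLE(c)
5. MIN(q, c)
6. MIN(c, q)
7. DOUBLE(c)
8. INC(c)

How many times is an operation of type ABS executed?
1

Counting ABS operations:
Step 1: ABS(c) ← ABS
Total: 1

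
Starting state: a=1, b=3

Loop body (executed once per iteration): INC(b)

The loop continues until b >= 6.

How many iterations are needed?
3

Tracing iterations:
Initial: a=1, b=3
After iteration 1: a=1, b=4
After iteration 2: a=1, b=5
After iteration 3: a=1, b=6
b >= 6 now holds, so the loop exits after 3 iterations.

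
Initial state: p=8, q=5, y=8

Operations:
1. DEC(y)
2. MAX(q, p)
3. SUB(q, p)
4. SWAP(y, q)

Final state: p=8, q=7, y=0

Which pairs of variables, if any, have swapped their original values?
None

Comparing initial and final values:
y: 8 → 0
p: 8 → 8
q: 5 → 7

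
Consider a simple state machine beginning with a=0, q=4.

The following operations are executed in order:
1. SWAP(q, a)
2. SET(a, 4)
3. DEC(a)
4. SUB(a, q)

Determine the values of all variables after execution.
{a: 3, q: 0}

Step-by-step execution:
Initial: a=0, q=4
After step 1 (SWAP(q, a)): a=4, q=0
After step 2 (SET(a, 4)): a=4, q=0
After step 3 (DEC(a)): a=3, q=0
After step 4 (SUB(a, q)): a=3, q=0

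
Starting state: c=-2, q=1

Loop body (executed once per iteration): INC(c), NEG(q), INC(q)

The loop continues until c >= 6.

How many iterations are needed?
8

Tracing iterations:
Initial: c=-2, q=1
After iteration 1: c=-1, q=0
After iteration 2: c=0, q=1
After iteration 3: c=1, q=0
After iteration 4: c=2, q=1
After iteration 5: c=3, q=0
After iteration 6: c=4, q=1
After iteration 7: c=5, q=0
After iteration 8: c=6, q=1
c >= 6 now holds, so the loop exits after 8 iterations.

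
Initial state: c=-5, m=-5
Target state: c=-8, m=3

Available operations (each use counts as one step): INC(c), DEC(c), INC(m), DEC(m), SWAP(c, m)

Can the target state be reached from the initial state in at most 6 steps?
No

The target state cannot be reached within 6 steps.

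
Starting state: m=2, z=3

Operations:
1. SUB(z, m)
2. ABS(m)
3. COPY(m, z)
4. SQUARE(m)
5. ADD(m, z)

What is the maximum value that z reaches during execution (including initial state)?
3

Values of z at each step:
Initial: z = 3 ← maximum
After step 1: z = 1
After step 2: z = 1
After step 3: z = 1
After step 4: z = 1
After step 5: z = 1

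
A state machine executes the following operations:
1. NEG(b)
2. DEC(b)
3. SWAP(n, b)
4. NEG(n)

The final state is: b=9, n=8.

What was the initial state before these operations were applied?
b=7, n=9

Working backwards:
Final state: b=9, n=8
Before step 4 (NEG(n)): b=9, n=-8
Before step 3 (SWAP(n, b)): b=-8, n=9
Before step 2 (DEC(b)): b=-7, n=9
Before step 1 (NEG(b)): b=7, n=9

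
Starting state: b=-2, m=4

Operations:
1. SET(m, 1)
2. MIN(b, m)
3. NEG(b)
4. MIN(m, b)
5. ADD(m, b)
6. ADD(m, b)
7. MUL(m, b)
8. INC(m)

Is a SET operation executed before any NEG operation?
Yes

First SET: step 1
First NEG: step 3
Since 1 < 3, SET comes first.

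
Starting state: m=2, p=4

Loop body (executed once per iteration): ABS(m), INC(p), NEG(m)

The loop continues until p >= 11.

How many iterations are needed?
7

Tracing iterations:
Initial: m=2, p=4
After iteration 1: m=-2, p=5
After iteration 2: m=-2, p=6
After iteration 3: m=-2, p=7
After iteration 4: m=-2, p=8
After iteration 5: m=-2, p=9
After iteration 6: m=-2, p=10
After iteration 7: m=-2, p=11
p >= 11 now holds, so the loop exits after 7 iterations.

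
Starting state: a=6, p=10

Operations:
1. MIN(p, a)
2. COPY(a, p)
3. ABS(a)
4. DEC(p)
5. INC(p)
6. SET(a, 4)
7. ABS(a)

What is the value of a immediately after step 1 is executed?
a = 6

Tracing a through execution:
Initial: a = 6
After step 1 (MIN(p, a)): a = 6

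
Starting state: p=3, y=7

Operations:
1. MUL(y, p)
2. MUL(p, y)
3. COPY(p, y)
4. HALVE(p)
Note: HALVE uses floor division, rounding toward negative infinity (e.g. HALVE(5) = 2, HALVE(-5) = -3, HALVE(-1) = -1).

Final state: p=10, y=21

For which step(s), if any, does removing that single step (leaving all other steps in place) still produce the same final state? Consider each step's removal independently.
Step(s) 2

Testing removal of each single step:
Without step 1: final = p=3, y=7 (different)
Without step 2: final = p=10, y=21 (same)
Without step 3: final = p=31, y=21 (different)
Without step 4: final = p=21, y=21 (different)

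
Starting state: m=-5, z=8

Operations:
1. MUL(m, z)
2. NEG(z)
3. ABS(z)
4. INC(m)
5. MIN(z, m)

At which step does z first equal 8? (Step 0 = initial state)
Step 0

Tracing z:
Initial: z = 8 ← first occurrence
After step 1: z = 8
After step 2: z = -8
After step 3: z = 8
After step 4: z = 8
After step 5: z = -39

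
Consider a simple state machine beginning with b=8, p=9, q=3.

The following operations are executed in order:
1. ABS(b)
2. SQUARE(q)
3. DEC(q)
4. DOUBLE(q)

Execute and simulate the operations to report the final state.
{b: 8, p: 9, q: 16}

Step-by-step execution:
Initial: b=8, p=9, q=3
After step 1 (ABS(b)): b=8, p=9, q=3
After step 2 (SQUARE(q)): b=8, p=9, q=9
After step 3 (DEC(q)): b=8, p=9, q=8
After step 4 (DOUBLE(q)): b=8, p=9, q=16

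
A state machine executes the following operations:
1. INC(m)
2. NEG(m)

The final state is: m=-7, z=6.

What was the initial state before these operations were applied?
m=6, z=6

Working backwards:
Final state: m=-7, z=6
Before step 2 (NEG(m)): m=7, z=6
Before step 1 (INC(m)): m=6, z=6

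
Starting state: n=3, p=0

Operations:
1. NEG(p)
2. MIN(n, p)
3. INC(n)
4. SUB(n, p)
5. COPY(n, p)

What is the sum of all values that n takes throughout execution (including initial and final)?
8

Values of n at each step:
Initial: n = 3
After step 1: n = 3
After step 2: n = 0
After step 3: n = 1
After step 4: n = 1
After step 5: n = 0
Sum = 3 + 3 + 0 + 1 + 1 + 0 = 8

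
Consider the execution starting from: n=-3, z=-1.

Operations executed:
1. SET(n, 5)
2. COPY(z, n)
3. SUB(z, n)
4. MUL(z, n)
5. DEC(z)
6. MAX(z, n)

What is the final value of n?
n = 5

Tracing execution:
Step 1: SET(n, 5) → n = 5
Step 2: COPY(z, n) → n = 5
Step 3: SUB(z, n) → n = 5
Step 4: MUL(z, n) → n = 5
Step 5: DEC(z) → n = 5
Step 6: MAX(z, n) → n = 5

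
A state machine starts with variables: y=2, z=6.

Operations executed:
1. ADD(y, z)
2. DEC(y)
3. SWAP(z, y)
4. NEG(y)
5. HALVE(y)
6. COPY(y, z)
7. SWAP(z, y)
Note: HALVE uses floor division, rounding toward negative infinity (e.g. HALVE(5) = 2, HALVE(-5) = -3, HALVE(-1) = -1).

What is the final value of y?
y = 7

Tracing execution:
Step 1: ADD(y, z) → y = 8
Step 2: DEC(y) → y = 7
Step 3: SWAP(z, y) → y = 6
Step 4: NEG(y) → y = -6
Step 5: HALVE(y) → y = -3
Step 6: COPY(y, z) → y = 7
Step 7: SWAP(z, y) → y = 7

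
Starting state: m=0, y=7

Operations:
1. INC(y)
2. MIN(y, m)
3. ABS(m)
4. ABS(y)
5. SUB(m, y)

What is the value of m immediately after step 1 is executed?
m = 0

Tracing m through execution:
Initial: m = 0
After step 1 (INC(y)): m = 0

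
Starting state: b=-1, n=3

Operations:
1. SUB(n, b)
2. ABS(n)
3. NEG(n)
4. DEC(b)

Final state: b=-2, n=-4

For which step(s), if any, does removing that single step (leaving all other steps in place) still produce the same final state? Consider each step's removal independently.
Step(s) 2

Testing removal of each single step:
Without step 1: final = b=-2, n=-3 (different)
Without step 2: final = b=-2, n=-4 (same)
Without step 3: final = b=-2, n=4 (different)
Without step 4: final = b=-1, n=-4 (different)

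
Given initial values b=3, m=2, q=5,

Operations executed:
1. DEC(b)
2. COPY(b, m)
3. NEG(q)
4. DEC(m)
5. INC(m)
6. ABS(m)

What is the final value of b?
b = 2

Tracing execution:
Step 1: DEC(b) → b = 2
Step 2: COPY(b, m) → b = 2
Step 3: NEG(q) → b = 2
Step 4: DEC(m) → b = 2
Step 5: INC(m) → b = 2
Step 6: ABS(m) → b = 2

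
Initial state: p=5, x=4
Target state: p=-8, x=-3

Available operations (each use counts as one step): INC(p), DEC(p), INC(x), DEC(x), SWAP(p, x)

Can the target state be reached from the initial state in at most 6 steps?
No

The target state cannot be reached within 6 steps.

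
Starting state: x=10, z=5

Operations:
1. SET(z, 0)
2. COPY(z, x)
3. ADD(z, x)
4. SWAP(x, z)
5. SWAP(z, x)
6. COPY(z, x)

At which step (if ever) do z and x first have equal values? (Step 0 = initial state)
Step 2

z and x first become equal after step 2.

Comparing values at each step:
Initial: z=5, x=10
After step 1: z=0, x=10
After step 2: z=10, x=10 ← equal!
After step 3: z=20, x=10
After step 4: z=10, x=20
After step 5: z=20, x=10
After step 6: z=10, x=10 ← equal!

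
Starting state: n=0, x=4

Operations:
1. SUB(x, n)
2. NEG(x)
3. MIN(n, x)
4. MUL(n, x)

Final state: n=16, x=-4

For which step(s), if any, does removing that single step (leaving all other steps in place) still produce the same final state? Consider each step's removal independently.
Step(s) 1

Testing removal of each single step:
Without step 1: final = n=16, x=-4 (same)
Without step 2: final = n=0, x=4 (different)
Without step 3: final = n=0, x=-4 (different)
Without step 4: final = n=-4, x=-4 (different)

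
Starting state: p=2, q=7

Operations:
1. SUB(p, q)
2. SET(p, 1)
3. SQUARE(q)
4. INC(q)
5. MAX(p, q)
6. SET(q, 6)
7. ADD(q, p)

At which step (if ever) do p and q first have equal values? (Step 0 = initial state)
Step 5

p and q first become equal after step 5.

Comparing values at each step:
Initial: p=2, q=7
After step 1: p=-5, q=7
After step 2: p=1, q=7
After step 3: p=1, q=49
After step 4: p=1, q=50
After step 5: p=50, q=50 ← equal!
After step 6: p=50, q=6
After step 7: p=50, q=56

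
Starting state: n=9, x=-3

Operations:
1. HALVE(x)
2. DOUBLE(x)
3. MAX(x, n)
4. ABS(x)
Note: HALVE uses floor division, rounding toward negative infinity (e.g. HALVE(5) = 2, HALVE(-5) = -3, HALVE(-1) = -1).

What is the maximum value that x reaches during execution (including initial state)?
9

Values of x at each step:
Initial: x = -3
After step 1: x = -2
After step 2: x = -4
After step 3: x = 9 ← maximum
After step 4: x = 9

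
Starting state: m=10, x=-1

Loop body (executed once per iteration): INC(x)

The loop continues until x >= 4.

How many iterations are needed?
5

Tracing iterations:
Initial: m=10, x=-1
After iteration 1: m=10, x=0
After iteration 2: m=10, x=1
After iteration 3: m=10, x=2
After iteration 4: m=10, x=3
After iteration 5: m=10, x=4
x >= 4 now holds, so the loop exits after 5 iterations.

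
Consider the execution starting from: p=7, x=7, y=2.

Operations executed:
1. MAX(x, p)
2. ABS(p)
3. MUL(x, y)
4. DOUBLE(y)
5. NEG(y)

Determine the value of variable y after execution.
y = -4

Tracing execution:
Step 1: MAX(x, p) → y = 2
Step 2: ABS(p) → y = 2
Step 3: MUL(x, y) → y = 2
Step 4: DOUBLE(y) → y = 4
Step 5: NEG(y) → y = -4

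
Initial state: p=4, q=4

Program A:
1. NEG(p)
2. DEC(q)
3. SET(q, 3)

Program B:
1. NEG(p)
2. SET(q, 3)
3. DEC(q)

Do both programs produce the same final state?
No

Program A final state: p=-4, q=3
Program B final state: p=-4, q=2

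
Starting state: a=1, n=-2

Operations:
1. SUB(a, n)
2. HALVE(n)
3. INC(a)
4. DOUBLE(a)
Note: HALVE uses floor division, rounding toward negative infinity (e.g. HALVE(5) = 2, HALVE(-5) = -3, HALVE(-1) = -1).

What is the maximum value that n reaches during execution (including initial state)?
-1

Values of n at each step:
Initial: n = -2
After step 1: n = -2
After step 2: n = -1 ← maximum
After step 3: n = -1
After step 4: n = -1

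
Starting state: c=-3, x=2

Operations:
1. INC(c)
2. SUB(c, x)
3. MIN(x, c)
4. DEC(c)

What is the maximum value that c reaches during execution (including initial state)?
-2

Values of c at each step:
Initial: c = -3
After step 1: c = -2 ← maximum
After step 2: c = -4
After step 3: c = -4
After step 4: c = -5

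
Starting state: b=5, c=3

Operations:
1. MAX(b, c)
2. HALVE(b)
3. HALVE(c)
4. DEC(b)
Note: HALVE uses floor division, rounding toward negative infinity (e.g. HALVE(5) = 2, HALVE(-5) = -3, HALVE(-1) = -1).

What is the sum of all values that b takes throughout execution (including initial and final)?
15

Values of b at each step:
Initial: b = 5
After step 1: b = 5
After step 2: b = 2
After step 3: b = 2
After step 4: b = 1
Sum = 5 + 5 + 2 + 2 + 1 = 15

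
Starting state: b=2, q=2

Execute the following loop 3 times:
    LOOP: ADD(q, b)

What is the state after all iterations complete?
b=2, q=8

Iteration trace:
Start: b=2, q=2
After iteration 1: b=2, q=4
After iteration 2: b=2, q=6
After iteration 3: b=2, q=8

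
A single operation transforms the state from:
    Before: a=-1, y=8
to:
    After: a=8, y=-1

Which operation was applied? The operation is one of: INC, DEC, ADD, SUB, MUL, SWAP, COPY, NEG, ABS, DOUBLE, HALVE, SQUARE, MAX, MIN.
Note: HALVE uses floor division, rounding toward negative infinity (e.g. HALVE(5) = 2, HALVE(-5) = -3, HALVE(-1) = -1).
SWAP(a, y)

Analyzing the change:
Before: a=-1, y=8
After: a=8, y=-1
Variable a changed from -1 to 8
Variable y changed from 8 to -1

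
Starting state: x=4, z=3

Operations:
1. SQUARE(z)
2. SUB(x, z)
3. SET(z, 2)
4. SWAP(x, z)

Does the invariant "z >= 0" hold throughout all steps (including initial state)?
No, violated after step 4

The invariant is violated after step 4.

State at each step:
Initial: x=4, z=3
After step 1: x=4, z=9
After step 2: x=-5, z=9
After step 3: x=-5, z=2
After step 4: x=2, z=-5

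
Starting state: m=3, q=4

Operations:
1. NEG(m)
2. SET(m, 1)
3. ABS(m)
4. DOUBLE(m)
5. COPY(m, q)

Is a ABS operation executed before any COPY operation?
Yes

First ABS: step 3
First COPY: step 5
Since 3 < 5, ABS comes first.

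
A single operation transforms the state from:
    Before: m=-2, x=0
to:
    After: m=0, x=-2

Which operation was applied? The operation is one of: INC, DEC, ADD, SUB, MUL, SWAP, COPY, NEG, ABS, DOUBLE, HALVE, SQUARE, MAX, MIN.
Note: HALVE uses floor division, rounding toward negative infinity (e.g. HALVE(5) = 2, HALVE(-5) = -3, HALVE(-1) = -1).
SWAP(m, x)

Analyzing the change:
Before: m=-2, x=0
After: m=0, x=-2
Variable m changed from -2 to 0
Variable x changed from 0 to -2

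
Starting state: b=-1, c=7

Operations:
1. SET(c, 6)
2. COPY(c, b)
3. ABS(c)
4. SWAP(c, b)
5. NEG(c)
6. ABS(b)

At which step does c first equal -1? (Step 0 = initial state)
Step 2

Tracing c:
Initial: c = 7
After step 1: c = 6
After step 2: c = -1 ← first occurrence
After step 3: c = 1
After step 4: c = -1
After step 5: c = 1
After step 6: c = 1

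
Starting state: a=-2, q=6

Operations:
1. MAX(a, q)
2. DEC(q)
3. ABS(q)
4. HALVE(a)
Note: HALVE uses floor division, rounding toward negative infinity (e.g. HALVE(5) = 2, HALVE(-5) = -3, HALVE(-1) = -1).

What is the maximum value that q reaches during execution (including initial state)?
6

Values of q at each step:
Initial: q = 6 ← maximum
After step 1: q = 6
After step 2: q = 5
After step 3: q = 5
After step 4: q = 5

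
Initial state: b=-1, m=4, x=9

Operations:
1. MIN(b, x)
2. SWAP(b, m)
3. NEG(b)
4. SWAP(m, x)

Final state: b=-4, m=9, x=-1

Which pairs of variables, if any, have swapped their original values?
None

Comparing initial and final values:
m: 4 → 9
b: -1 → -4
x: 9 → -1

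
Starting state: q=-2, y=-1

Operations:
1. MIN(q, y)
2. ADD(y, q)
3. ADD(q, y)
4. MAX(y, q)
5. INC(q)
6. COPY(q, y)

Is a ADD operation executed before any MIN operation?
No

First ADD: step 2
First MIN: step 1
Since 2 > 1, MIN comes first.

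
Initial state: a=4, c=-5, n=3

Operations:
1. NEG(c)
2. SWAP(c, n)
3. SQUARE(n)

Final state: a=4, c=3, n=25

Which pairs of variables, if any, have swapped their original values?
None

Comparing initial and final values:
a: 4 → 4
c: -5 → 3
n: 3 → 25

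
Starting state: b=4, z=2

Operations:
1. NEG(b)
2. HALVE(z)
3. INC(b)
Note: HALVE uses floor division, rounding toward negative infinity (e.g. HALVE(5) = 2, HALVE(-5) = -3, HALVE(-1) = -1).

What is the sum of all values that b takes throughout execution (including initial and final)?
-7

Values of b at each step:
Initial: b = 4
After step 1: b = -4
After step 2: b = -4
After step 3: b = -3
Sum = 4 + -4 + -4 + -3 = -7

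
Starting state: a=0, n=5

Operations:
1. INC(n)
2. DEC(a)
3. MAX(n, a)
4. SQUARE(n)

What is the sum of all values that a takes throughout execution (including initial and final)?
-3

Values of a at each step:
Initial: a = 0
After step 1: a = 0
After step 2: a = -1
After step 3: a = -1
After step 4: a = -1
Sum = 0 + 0 + -1 + -1 + -1 = -3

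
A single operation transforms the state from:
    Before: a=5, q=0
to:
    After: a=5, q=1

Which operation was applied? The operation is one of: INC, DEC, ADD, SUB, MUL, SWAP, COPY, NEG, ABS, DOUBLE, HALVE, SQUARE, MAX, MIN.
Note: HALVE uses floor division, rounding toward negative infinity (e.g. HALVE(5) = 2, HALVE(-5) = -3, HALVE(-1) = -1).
INC(q)

Analyzing the change:
Before: a=5, q=0
After: a=5, q=1
Variable q changed from 0 to 1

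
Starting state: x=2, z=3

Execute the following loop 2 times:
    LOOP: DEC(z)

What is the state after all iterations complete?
x=2, z=1

Iteration trace:
Start: x=2, z=3
After iteration 1: x=2, z=2
After iteration 2: x=2, z=1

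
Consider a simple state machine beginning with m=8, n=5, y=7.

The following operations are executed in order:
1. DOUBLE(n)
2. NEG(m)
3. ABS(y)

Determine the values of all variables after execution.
{m: -8, n: 10, y: 7}

Step-by-step execution:
Initial: m=8, n=5, y=7
After step 1 (DOUBLE(n)): m=8, n=10, y=7
After step 2 (NEG(m)): m=-8, n=10, y=7
After step 3 (ABS(y)): m=-8, n=10, y=7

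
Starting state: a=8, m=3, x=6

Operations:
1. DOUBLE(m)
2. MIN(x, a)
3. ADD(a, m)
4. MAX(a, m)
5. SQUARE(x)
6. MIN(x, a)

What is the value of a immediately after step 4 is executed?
a = 14

Tracing a through execution:
Initial: a = 8
After step 1 (DOUBLE(m)): a = 8
After step 2 (MIN(x, a)): a = 8
After step 3 (ADD(a, m)): a = 14
After step 4 (MAX(a, m)): a = 14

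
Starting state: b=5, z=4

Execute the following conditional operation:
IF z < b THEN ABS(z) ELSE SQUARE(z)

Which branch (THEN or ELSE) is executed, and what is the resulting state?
Branch: THEN, Final state: b=5, z=4

Evaluating condition: z < b
z = 4, b = 5
Condition is True, so THEN branch executes
After ABS(z): b=5, z=4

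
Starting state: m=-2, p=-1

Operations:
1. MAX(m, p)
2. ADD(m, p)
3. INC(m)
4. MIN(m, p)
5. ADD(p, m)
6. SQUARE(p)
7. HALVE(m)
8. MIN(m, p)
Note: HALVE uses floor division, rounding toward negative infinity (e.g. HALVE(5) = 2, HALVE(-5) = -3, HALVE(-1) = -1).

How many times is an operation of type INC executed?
1

Counting INC operations:
Step 3: INC(m) ← INC
Total: 1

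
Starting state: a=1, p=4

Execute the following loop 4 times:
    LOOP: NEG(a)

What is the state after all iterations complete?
a=1, p=4

Iteration trace:
Start: a=1, p=4
After iteration 1: a=-1, p=4
After iteration 2: a=1, p=4
After iteration 3: a=-1, p=4
After iteration 4: a=1, p=4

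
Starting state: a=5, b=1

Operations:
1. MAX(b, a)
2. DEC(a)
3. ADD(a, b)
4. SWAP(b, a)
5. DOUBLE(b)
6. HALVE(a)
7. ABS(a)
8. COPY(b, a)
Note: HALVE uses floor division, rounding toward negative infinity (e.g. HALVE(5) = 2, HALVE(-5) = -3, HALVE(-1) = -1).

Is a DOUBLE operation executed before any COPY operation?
Yes

First DOUBLE: step 5
First COPY: step 8
Since 5 < 8, DOUBLE comes first.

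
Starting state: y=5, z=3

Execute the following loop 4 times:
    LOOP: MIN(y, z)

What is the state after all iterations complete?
y=3, z=3

Iteration trace:
Start: y=5, z=3
After iteration 1: y=3, z=3
After iteration 2: y=3, z=3
After iteration 3: y=3, z=3
After iteration 4: y=3, z=3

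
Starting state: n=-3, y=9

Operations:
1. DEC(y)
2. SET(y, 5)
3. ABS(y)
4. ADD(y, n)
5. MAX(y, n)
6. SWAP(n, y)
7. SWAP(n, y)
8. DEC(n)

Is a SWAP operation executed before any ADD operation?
No

First SWAP: step 6
First ADD: step 4
Since 6 > 4, ADD comes first.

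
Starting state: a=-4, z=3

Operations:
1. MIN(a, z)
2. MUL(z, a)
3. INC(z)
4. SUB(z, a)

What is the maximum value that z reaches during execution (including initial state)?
3

Values of z at each step:
Initial: z = 3 ← maximum
After step 1: z = 3
After step 2: z = -12
After step 3: z = -11
After step 4: z = -7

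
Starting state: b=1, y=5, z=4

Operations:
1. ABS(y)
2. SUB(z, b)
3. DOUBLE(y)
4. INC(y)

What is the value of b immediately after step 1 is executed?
b = 1

Tracing b through execution:
Initial: b = 1
After step 1 (ABS(y)): b = 1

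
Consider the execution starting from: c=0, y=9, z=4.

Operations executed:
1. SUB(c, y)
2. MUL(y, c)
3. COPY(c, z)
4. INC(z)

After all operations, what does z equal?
z = 5

Tracing execution:
Step 1: SUB(c, y) → z = 4
Step 2: MUL(y, c) → z = 4
Step 3: COPY(c, z) → z = 4
Step 4: INC(z) → z = 5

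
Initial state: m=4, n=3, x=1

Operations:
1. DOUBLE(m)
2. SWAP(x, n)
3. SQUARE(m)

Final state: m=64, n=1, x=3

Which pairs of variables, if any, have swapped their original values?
(x, n)

Comparing initial and final values:
x: 1 → 3
n: 3 → 1
m: 4 → 64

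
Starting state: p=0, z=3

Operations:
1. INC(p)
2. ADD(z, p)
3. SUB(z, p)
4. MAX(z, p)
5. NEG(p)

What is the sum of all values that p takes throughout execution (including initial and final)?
3

Values of p at each step:
Initial: p = 0
After step 1: p = 1
After step 2: p = 1
After step 3: p = 1
After step 4: p = 1
After step 5: p = -1
Sum = 0 + 1 + 1 + 1 + 1 + -1 = 3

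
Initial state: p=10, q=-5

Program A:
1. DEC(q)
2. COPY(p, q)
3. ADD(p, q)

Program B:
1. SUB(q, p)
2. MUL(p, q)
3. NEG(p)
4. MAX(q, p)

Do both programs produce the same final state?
No

Program A final state: p=-12, q=-6
Program B final state: p=150, q=150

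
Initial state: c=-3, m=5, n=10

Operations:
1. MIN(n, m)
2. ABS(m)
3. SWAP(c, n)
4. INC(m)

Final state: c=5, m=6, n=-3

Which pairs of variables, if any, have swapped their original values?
None

Comparing initial and final values:
c: -3 → 5
m: 5 → 6
n: 10 → -3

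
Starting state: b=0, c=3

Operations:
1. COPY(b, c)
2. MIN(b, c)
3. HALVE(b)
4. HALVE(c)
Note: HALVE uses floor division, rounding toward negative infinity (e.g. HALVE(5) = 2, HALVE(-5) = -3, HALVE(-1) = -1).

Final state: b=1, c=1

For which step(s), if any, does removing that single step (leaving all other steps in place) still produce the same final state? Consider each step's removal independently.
Step(s) 2

Testing removal of each single step:
Without step 1: final = b=0, c=1 (different)
Without step 2: final = b=1, c=1 (same)
Without step 3: final = b=3, c=1 (different)
Without step 4: final = b=1, c=3 (different)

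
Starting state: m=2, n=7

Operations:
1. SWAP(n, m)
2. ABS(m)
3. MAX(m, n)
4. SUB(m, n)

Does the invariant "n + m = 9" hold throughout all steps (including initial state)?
No, violated after step 4

The invariant is violated after step 4.

State at each step:
Initial: m=2, n=7
After step 1: m=7, n=2
After step 2: m=7, n=2
After step 3: m=7, n=2
After step 4: m=5, n=2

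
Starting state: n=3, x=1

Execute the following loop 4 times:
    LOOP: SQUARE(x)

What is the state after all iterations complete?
n=3, x=1

Iteration trace:
Start: n=3, x=1
After iteration 1: n=3, x=1
After iteration 2: n=3, x=1
After iteration 3: n=3, x=1
After iteration 4: n=3, x=1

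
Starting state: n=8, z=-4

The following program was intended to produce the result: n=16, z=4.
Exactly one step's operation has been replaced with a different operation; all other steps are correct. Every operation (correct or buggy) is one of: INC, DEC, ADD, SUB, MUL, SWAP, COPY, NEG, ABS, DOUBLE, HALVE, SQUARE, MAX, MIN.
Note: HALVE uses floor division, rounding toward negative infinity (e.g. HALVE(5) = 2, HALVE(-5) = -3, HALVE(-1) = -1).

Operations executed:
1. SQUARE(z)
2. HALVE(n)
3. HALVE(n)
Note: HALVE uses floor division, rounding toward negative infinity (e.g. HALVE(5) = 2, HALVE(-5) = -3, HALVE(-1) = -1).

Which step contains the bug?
Step 3

Trace with buggy code:
Initial: n=8, z=-4
After step 1: n=8, z=16
After step 2: n=4, z=16
After step 3: n=2, z=16
Actual final n=2, z=16 ≠ expected n=16, z=4.
Step 3 is the only position where a single-operation replacement can produce the expected result.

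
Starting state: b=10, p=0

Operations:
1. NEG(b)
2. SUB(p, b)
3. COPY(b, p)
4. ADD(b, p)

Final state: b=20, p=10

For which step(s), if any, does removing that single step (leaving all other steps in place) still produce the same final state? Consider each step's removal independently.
None - removing any single step changes the final result

Testing removal of each single step:
Without step 1: final = b=-20, p=-10 (different)
Without step 2: final = b=0, p=0 (different)
Without step 3: final = b=0, p=10 (different)
Without step 4: final = b=10, p=10 (different)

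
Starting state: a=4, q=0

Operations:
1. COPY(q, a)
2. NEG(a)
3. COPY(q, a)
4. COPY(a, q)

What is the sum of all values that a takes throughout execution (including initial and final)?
-4

Values of a at each step:
Initial: a = 4
After step 1: a = 4
After step 2: a = -4
After step 3: a = -4
After step 4: a = -4
Sum = 4 + 4 + -4 + -4 + -4 = -4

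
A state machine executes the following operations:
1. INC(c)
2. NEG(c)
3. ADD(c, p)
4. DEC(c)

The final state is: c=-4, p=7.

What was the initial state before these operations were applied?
c=9, p=7

Working backwards:
Final state: c=-4, p=7
Before step 4 (DEC(c)): c=-3, p=7
Before step 3 (ADD(c, p)): c=-10, p=7
Before step 2 (NEG(c)): c=10, p=7
Before step 1 (INC(c)): c=9, p=7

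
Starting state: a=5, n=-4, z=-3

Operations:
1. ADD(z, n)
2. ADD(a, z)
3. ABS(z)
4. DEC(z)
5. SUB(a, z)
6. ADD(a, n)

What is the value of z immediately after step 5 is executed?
z = 6

Tracing z through execution:
Initial: z = -3
After step 1 (ADD(z, n)): z = -7
After step 2 (ADD(a, z)): z = -7
After step 3 (ABS(z)): z = 7
After step 4 (DEC(z)): z = 6
After step 5 (SUB(a, z)): z = 6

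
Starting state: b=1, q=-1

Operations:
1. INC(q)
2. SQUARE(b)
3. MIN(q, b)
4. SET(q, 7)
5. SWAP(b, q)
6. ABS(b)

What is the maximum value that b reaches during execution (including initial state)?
7

Values of b at each step:
Initial: b = 1
After step 1: b = 1
After step 2: b = 1
After step 3: b = 1
After step 4: b = 1
After step 5: b = 7 ← maximum
After step 6: b = 7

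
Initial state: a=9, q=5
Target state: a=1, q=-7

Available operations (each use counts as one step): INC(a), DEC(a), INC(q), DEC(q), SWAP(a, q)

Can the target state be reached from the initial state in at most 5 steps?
No

The target state cannot be reached within 5 steps.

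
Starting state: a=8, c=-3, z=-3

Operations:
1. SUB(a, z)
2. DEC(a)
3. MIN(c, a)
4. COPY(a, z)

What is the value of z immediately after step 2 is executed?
z = -3

Tracing z through execution:
Initial: z = -3
After step 1 (SUB(a, z)): z = -3
After step 2 (DEC(a)): z = -3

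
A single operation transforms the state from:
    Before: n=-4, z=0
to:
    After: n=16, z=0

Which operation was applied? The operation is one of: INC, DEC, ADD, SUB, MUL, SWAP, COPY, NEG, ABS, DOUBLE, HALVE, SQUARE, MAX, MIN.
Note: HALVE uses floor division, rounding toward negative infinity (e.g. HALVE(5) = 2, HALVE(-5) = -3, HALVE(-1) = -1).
SQUARE(n)

Analyzing the change:
Before: n=-4, z=0
After: n=16, z=0
Variable n changed from -4 to 16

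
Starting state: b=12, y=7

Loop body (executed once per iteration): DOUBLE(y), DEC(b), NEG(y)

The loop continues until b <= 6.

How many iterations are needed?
6

Tracing iterations:
Initial: b=12, y=7
After iteration 1: b=11, y=-14
After iteration 2: b=10, y=28
After iteration 3: b=9, y=-56
After iteration 4: b=8, y=112
After iteration 5: b=7, y=-224
After iteration 6: b=6, y=448
b <= 6 now holds, so the loop exits after 6 iterations.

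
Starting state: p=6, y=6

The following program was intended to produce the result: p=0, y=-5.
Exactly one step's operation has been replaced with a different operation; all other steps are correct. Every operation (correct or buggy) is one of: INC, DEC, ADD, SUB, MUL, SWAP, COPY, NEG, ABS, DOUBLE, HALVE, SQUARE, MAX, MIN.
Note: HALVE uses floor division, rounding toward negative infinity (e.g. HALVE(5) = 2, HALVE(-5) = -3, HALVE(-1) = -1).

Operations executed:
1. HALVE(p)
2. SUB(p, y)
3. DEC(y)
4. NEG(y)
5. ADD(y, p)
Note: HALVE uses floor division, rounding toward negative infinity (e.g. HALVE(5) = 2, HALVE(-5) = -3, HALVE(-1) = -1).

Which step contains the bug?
Step 1

Trace with buggy code:
Initial: p=6, y=6
After step 1: p=3, y=6
After step 2: p=-3, y=6
After step 3: p=-3, y=5
After step 4: p=-3, y=-5
After step 5: p=-3, y=-8
Actual final p=-3, y=-8 ≠ expected p=0, y=-5.
Step 1 is the only position where a single-operation replacement can produce the expected result.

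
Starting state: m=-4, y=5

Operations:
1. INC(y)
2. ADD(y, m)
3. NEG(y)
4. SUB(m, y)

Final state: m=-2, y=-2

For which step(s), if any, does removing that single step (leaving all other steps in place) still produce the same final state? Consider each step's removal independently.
None - removing any single step changes the final result

Testing removal of each single step:
Without step 1: final = m=-3, y=-1 (different)
Without step 2: final = m=2, y=-6 (different)
Without step 3: final = m=-6, y=2 (different)
Without step 4: final = m=-4, y=-2 (different)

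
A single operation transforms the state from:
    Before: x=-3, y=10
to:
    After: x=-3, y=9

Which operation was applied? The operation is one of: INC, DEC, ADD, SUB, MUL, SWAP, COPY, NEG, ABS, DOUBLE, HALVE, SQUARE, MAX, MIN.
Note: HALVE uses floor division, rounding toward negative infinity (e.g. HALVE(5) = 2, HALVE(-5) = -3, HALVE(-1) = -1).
DEC(y)

Analyzing the change:
Before: x=-3, y=10
After: x=-3, y=9
Variable y changed from 10 to 9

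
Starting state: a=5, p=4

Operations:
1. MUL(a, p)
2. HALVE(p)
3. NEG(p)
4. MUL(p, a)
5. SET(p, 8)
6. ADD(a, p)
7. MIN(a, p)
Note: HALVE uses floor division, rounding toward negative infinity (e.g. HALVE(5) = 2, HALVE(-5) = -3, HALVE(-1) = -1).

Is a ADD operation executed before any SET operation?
No

First ADD: step 6
First SET: step 5
Since 6 > 5, SET comes first.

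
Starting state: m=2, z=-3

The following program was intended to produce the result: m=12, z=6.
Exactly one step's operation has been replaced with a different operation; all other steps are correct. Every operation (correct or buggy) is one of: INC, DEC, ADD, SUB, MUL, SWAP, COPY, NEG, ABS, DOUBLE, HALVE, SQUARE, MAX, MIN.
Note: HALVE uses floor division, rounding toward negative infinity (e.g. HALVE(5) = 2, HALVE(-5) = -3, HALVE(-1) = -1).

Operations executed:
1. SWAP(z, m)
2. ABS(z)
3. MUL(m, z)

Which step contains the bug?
Step 1

Trace with buggy code:
Initial: m=2, z=-3
After step 1: m=-3, z=2
After step 2: m=-3, z=2
After step 3: m=-6, z=2
Actual final m=-6, z=2 ≠ expected m=12, z=6.
Step 1 is the only position where a single-operation replacement can produce the expected result.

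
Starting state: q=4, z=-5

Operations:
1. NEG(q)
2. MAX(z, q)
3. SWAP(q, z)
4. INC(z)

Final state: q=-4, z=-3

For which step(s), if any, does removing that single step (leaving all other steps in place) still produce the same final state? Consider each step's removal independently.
Step(s) 3

Testing removal of each single step:
Without step 1: final = q=4, z=5 (different)
Without step 2: final = q=-5, z=-3 (different)
Without step 3: final = q=-4, z=-3 (same)
Without step 4: final = q=-4, z=-4 (different)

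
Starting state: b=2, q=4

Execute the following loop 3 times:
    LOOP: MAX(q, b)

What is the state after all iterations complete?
b=2, q=4

Iteration trace:
Start: b=2, q=4
After iteration 1: b=2, q=4
After iteration 2: b=2, q=4
After iteration 3: b=2, q=4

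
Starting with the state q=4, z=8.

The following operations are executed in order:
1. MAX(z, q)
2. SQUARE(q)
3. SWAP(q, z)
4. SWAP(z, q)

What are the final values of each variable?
{q: 16, z: 8}

Step-by-step execution:
Initial: q=4, z=8
After step 1 (MAX(z, q)): q=4, z=8
After step 2 (SQUARE(q)): q=16, z=8
After step 3 (SWAP(q, z)): q=8, z=16
After step 4 (SWAP(z, q)): q=16, z=8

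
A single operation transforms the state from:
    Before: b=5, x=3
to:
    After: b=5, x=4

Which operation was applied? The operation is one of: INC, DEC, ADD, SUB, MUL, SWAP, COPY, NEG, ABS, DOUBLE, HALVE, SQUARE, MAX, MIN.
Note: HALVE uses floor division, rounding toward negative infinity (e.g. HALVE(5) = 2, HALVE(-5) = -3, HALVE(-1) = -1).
INC(x)

Analyzing the change:
Before: b=5, x=3
After: b=5, x=4
Variable x changed from 3 to 4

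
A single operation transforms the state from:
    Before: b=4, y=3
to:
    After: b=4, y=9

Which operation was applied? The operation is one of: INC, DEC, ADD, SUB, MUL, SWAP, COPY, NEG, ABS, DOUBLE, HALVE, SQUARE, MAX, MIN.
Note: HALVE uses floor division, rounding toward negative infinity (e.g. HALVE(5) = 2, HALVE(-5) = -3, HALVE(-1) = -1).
SQUARE(y)

Analyzing the change:
Before: b=4, y=3
After: b=4, y=9
Variable y changed from 3 to 9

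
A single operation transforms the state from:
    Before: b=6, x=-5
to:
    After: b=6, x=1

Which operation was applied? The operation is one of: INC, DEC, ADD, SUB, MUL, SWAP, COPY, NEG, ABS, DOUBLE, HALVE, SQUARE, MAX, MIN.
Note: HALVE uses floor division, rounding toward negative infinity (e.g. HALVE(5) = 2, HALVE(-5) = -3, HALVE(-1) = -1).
ADD(x, b)

Analyzing the change:
Before: b=6, x=-5
After: b=6, x=1
Variable x changed from -5 to 1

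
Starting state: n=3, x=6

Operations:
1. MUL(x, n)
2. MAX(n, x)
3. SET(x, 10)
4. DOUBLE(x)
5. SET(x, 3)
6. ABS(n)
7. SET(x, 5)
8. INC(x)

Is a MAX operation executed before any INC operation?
Yes

First MAX: step 2
First INC: step 8
Since 2 < 8, MAX comes first.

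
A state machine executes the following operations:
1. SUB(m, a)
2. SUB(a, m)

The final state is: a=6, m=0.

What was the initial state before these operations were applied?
a=6, m=6

Working backwards:
Final state: a=6, m=0
Before step 2 (SUB(a, m)): a=6, m=0
Before step 1 (SUB(m, a)): a=6, m=6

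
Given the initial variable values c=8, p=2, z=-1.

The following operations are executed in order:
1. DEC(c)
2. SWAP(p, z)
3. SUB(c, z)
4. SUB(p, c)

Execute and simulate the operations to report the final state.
{c: 5, p: -6, z: 2}

Step-by-step execution:
Initial: c=8, p=2, z=-1
After step 1 (DEC(c)): c=7, p=2, z=-1
After step 2 (SWAP(p, z)): c=7, p=-1, z=2
After step 3 (SUB(c, z)): c=5, p=-1, z=2
After step 4 (SUB(p, c)): c=5, p=-6, z=2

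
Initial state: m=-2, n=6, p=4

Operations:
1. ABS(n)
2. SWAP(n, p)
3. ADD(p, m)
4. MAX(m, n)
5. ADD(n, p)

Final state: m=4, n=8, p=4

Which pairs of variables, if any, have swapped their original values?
None

Comparing initial and final values:
m: -2 → 4
n: 6 → 8
p: 4 → 4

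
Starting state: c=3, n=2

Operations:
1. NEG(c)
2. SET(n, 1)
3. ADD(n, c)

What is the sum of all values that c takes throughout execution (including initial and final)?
-6

Values of c at each step:
Initial: c = 3
After step 1: c = -3
After step 2: c = -3
After step 3: c = -3
Sum = 3 + -3 + -3 + -3 = -6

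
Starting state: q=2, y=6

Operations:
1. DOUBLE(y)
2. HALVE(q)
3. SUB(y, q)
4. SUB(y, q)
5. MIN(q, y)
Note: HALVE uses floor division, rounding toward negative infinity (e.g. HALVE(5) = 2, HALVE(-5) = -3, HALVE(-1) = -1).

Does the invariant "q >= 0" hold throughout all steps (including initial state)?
Yes

The invariant holds at every step.

State at each step:
Initial: q=2, y=6
After step 1: q=2, y=12
After step 2: q=1, y=12
After step 3: q=1, y=11
After step 4: q=1, y=10
After step 5: q=1, y=10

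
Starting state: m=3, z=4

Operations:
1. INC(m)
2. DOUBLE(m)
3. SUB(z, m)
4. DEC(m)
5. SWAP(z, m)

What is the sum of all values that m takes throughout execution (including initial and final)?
26

Values of m at each step:
Initial: m = 3
After step 1: m = 4
After step 2: m = 8
After step 3: m = 8
After step 4: m = 7
After step 5: m = -4
Sum = 3 + 4 + 8 + 8 + 7 + -4 = 26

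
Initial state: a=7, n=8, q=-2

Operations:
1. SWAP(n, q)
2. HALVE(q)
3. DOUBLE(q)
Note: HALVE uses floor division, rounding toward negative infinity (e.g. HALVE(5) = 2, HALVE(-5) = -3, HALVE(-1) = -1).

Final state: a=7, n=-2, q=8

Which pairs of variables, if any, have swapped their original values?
(n, q)

Comparing initial and final values:
n: 8 → -2
q: -2 → 8
a: 7 → 7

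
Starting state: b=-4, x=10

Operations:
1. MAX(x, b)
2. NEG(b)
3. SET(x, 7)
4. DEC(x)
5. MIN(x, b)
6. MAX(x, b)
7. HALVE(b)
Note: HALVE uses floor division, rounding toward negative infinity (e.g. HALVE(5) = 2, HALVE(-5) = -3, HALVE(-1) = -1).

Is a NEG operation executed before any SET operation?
Yes

First NEG: step 2
First SET: step 3
Since 2 < 3, NEG comes first.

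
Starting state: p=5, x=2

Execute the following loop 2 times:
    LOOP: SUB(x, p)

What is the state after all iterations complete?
p=5, x=-8

Iteration trace:
Start: p=5, x=2
After iteration 1: p=5, x=-3
After iteration 2: p=5, x=-8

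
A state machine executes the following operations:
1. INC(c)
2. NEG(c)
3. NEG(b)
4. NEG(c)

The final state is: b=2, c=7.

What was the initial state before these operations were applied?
b=-2, c=6

Working backwards:
Final state: b=2, c=7
Before step 4 (NEG(c)): b=2, c=-7
Before step 3 (NEG(b)): b=-2, c=-7
Before step 2 (NEG(c)): b=-2, c=7
Before step 1 (INC(c)): b=-2, c=6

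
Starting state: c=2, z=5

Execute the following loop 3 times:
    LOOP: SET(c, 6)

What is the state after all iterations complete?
c=6, z=5

Iteration trace:
Start: c=2, z=5
After iteration 1: c=6, z=5
After iteration 2: c=6, z=5
After iteration 3: c=6, z=5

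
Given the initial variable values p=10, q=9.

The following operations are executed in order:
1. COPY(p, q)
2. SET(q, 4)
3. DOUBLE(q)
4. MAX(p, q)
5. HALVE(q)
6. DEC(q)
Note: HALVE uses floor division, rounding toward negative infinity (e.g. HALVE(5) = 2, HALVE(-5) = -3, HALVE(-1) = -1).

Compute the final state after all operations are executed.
{p: 9, q: 3}

Step-by-step execution:
Initial: p=10, q=9
After step 1 (COPY(p, q)): p=9, q=9
After step 2 (SET(q, 4)): p=9, q=4
After step 3 (DOUBLE(q)): p=9, q=8
After step 4 (MAX(p, q)): p=9, q=8
After step 5 (HALVE(q)): p=9, q=4
After step 6 (DEC(q)): p=9, q=3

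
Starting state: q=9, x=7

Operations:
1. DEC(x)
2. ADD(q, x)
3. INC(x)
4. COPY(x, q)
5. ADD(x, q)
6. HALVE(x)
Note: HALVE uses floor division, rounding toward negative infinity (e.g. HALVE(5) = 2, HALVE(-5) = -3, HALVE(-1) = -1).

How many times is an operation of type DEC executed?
1

Counting DEC operations:
Step 1: DEC(x) ← DEC
Total: 1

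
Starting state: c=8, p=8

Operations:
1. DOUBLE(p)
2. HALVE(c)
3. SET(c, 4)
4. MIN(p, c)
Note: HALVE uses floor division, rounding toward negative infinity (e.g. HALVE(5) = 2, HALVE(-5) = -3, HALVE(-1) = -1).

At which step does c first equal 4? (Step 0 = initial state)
Step 2

Tracing c:
Initial: c = 8
After step 1: c = 8
After step 2: c = 4 ← first occurrence
After step 3: c = 4
After step 4: c = 4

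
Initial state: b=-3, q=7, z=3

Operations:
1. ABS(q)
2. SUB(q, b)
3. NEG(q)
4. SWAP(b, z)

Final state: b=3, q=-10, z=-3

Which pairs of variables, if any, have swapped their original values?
(b, z)

Comparing initial and final values:
b: -3 → 3
q: 7 → -10
z: 3 → -3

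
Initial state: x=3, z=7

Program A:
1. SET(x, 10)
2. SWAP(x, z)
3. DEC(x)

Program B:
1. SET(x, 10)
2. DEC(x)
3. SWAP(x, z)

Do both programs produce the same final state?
No

Program A final state: x=6, z=10
Program B final state: x=7, z=9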